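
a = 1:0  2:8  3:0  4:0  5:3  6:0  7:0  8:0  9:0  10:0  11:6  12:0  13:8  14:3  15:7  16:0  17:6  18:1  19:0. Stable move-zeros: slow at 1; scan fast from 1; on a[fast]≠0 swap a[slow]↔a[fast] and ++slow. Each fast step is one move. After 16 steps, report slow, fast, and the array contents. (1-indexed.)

slow=7, fast=17, a=[8, 3, 6, 8, 3, 7, 0, 0, 0, 0, 0, 0, 0, 0, 0, 0, 6, 1, 0]

slow=1 fast=1: a[fast]=0, fast++
slow=1 fast=2: a[fast]=8≠0 swap→a[1]=8, slow++,fast++
slow=2 fast=3: a[fast]=0, fast++
slow=2 fast=4: a[fast]=0, fast++
slow=2 fast=5: a[fast]=3≠0 swap→a[2]=3, slow++,fast++
slow=3 fast=6: a[fast]=0, fast++
slow=3 fast=7: a[fast]=0, fast++
slow=3 fast=8: a[fast]=0, fast++
slow=3 fast=9: a[fast]=0, fast++
slow=3 fast=10: a[fast]=0, fast++
slow=3 fast=11: a[fast]=6≠0 swap→a[3]=6, slow++,fast++
slow=4 fast=12: a[fast]=0, fast++
slow=4 fast=13: a[fast]=8≠0 swap→a[4]=8, slow++,fast++
slow=5 fast=14: a[fast]=3≠0 swap→a[5]=3, slow++,fast++
slow=6 fast=15: a[fast]=7≠0 swap→a[6]=7, slow++,fast++
slow=7 fast=16: a[fast]=0, fast++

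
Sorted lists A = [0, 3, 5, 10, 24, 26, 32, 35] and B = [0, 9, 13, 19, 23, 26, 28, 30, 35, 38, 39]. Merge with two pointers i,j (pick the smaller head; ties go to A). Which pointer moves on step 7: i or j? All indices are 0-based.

j

i=0 j=0: A[i]=0<=B[j]=0 take 0, i++
i=1 j=0: A[i]=3>B[j]=0 take 0, j++
i=1 j=1: A[i]=3<=B[j]=9 take 3, i++
i=2 j=1: A[i]=5<=B[j]=9 take 5, i++
i=3 j=1: A[i]=10>B[j]=9 take 9, j++
i=3 j=2: A[i]=10<=B[j]=13 take 10, i++
i=4 j=2: A[i]=24>B[j]=13 take 13, j++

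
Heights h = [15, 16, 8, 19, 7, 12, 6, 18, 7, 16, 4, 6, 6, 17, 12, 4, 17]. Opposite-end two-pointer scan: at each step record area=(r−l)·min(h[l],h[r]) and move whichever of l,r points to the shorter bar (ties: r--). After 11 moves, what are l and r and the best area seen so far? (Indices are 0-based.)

l=0 r=16: min(15,17)*16=240 best=240 *, l++
l=1 r=16: min(16,17)*15=240 best=240, l++
l=2 r=16: min(8,17)*14=112 best=240, l++
l=3 r=16: min(19,17)*13=221 best=240, r--
l=3 r=15: min(19,4)*12=48 best=240, r--
l=3 r=14: min(19,12)*11=132 best=240, r--
l=3 r=13: min(19,17)*10=170 best=240, r--
l=3 r=12: min(19,6)*9=54 best=240, r--
l=3 r=11: min(19,6)*8=48 best=240, r--
l=3 r=10: min(19,4)*7=28 best=240, r--
l=3 r=9: min(19,16)*6=96 best=240, r--

l=3, r=8, best area=240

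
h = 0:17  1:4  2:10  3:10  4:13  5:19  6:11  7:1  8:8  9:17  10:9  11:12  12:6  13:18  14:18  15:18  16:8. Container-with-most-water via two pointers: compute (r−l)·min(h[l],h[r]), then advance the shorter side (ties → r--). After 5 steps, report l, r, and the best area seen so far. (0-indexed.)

l=4, r=15, best area=255

l=0 r=16: min(17,8)*16=128 best=128 *, r--
l=0 r=15: min(17,18)*15=255 best=255 *, l++
l=1 r=15: min(4,18)*14=56 best=255, l++
l=2 r=15: min(10,18)*13=130 best=255, l++
l=3 r=15: min(10,18)*12=120 best=255, l++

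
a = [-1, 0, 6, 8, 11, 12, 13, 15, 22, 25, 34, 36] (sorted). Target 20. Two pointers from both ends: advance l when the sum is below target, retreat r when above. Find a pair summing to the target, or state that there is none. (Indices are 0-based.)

l=0 r=11: -1+36=35 >20, r--
l=0 r=10: -1+34=33 >20, r--
l=0 r=9: -1+25=24 >20, r--
l=0 r=8: -1+22=21 >20, r--
l=0 r=7: -1+15=14 <20, l++
l=1 r=7: 0+15=15 <20, l++
l=2 r=7: 6+15=21 >20, r--
l=2 r=6: 6+13=19 <20, l++
l=3 r=6: 8+13=21 >20, r--
l=3 r=5: 8+12=20, found

(8, 12)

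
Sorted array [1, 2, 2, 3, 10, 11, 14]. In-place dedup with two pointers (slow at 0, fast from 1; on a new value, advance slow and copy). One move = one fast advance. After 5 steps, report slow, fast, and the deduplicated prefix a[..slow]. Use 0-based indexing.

(s=0,f=1) a[fast]=2≠a[slow]=1 write a[1]=2 → slow++,fast++
(s=1,f=2) a[fast]=2=a[slow] dup → fast++
(s=1,f=3) a[fast]=3≠a[slow]=2 write a[2]=3 → slow++,fast++
(s=2,f=4) a[fast]=10≠a[slow]=3 write a[3]=10 → slow++,fast++
(s=3,f=5) a[fast]=11≠a[slow]=10 write a[4]=11 → slow++,fast++

slow=4, fast=6, prefix=[1, 2, 3, 10, 11]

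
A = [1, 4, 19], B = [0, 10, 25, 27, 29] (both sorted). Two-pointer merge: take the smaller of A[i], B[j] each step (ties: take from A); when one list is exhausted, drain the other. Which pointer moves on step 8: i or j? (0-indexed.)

j

[i=0,j=0] A[i]=1>B[j]=0 take 0 → j++
[i=0,j=1] A[i]=1<=B[j]=10 take 1 → i++
[i=1,j=1] A[i]=4<=B[j]=10 take 4 → i++
[i=2,j=1] A[i]=19>B[j]=10 take 10 → j++
[i=2,j=2] A[i]=19<=B[j]=25 take 19 → i++
[i=3,j=2] A done, take B[j]=25 → j++
[i=3,j=3] A done, take B[j]=27 → j++
[i=3,j=4] A done, take B[j]=29 → j++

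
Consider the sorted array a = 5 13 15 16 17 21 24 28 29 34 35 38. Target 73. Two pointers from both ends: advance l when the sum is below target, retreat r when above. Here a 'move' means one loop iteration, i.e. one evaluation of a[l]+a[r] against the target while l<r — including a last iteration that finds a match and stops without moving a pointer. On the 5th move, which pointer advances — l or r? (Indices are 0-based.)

l=0 r=11: 5+38=43 <73, l++
l=1 r=11: 13+38=51 <73, l++
l=2 r=11: 15+38=53 <73, l++
l=3 r=11: 16+38=54 <73, l++
l=4 r=11: 17+38=55 <73, l++

l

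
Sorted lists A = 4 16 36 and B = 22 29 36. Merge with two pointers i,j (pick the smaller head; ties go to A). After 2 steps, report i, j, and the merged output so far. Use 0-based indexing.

i=0 j=0: A[i]=4<=B[j]=22 take 4, i++
i=1 j=0: A[i]=16<=B[j]=22 take 16, i++

i=2, j=0, merged so far=[4, 16]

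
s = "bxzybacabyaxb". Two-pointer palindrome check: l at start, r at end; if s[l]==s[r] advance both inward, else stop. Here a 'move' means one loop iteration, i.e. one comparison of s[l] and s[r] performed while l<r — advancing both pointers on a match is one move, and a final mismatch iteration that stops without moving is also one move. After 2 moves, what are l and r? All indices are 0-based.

[0,12] 'b'=='b' → l++,r--
[1,11] 'x'=='x' → l++,r--

l=2, r=10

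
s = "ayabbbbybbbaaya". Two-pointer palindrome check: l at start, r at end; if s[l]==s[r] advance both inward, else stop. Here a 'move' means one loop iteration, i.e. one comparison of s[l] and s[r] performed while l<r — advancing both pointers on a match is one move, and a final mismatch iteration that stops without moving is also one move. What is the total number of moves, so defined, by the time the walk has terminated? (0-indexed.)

[0,14] 'a'=='a' → l++,r--
[1,13] 'y'=='y' → l++,r--
[2,12] 'a'=='a' → l++,r--
[3,11] 'b'!='a' → stop

4 moves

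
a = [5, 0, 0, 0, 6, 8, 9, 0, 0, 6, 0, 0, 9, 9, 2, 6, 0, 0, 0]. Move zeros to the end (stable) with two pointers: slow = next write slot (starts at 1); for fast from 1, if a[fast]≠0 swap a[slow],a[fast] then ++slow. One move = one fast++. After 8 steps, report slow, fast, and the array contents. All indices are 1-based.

slow=5, fast=9, a=[5, 6, 8, 9, 0, 0, 0, 0, 0, 6, 0, 0, 9, 9, 2, 6, 0, 0, 0]

(s=1,f=1) a[fast]=5≠0 swap→a[1]=5 → slow++,fast++
(s=2,f=2) a[fast]=0 → fast++
(s=2,f=3) a[fast]=0 → fast++
(s=2,f=4) a[fast]=0 → fast++
(s=2,f=5) a[fast]=6≠0 swap→a[2]=6 → slow++,fast++
(s=3,f=6) a[fast]=8≠0 swap→a[3]=8 → slow++,fast++
(s=4,f=7) a[fast]=9≠0 swap→a[4]=9 → slow++,fast++
(s=5,f=8) a[fast]=0 → fast++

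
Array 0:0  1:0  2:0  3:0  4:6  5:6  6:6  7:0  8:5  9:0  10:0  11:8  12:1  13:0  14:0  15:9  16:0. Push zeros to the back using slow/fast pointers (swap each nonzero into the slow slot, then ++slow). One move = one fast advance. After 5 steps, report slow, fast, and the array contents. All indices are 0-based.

slow=1, fast=5, a=[6, 0, 0, 0, 0, 6, 6, 0, 5, 0, 0, 8, 1, 0, 0, 9, 0]

(s=0,f=0) a[fast]=0 → fast++
(s=0,f=1) a[fast]=0 → fast++
(s=0,f=2) a[fast]=0 → fast++
(s=0,f=3) a[fast]=0 → fast++
(s=0,f=4) a[fast]=6≠0 swap→a[0]=6 → slow++,fast++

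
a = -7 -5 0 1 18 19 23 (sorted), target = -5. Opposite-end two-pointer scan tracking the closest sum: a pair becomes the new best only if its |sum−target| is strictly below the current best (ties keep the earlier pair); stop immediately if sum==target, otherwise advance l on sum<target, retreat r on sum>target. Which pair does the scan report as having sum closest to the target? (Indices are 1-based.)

[1,7] -7+23=16 d=21 * → r--
[1,6] -7+19=12 d=17 * → r--
[1,5] -7+18=11 d=16 * → r--
[1,4] -7+1=-6 d=1 * → l++
[2,4] -5+1=-4 d=1 → r--
[2,3] -5+0=-5 d=0 * → stop

pair (-5, 0) with sum -5 (|Δ|=0)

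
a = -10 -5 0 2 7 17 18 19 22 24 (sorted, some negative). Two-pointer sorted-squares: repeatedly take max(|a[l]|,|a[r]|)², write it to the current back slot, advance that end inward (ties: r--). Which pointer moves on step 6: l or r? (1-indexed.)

[1,10] |-10|<=|24| out[10]=576 → r--
[1,9] |-10|<=|22| out[9]=484 → r--
[1,8] |-10|<=|19| out[8]=361 → r--
[1,7] |-10|<=|18| out[7]=324 → r--
[1,6] |-10|<=|17| out[6]=289 → r--
[1,5] |-10|>|7| out[5]=100 → l++

l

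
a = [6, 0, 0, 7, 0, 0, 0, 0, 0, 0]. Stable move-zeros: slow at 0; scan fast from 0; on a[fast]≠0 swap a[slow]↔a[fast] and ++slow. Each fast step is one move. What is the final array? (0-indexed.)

slow=0 fast=0: a[fast]=6≠0 swap→a[0]=6, slow++,fast++
slow=1 fast=1: a[fast]=0, fast++
slow=1 fast=2: a[fast]=0, fast++
slow=1 fast=3: a[fast]=7≠0 swap→a[1]=7, slow++,fast++
slow=2 fast=4: a[fast]=0, fast++
slow=2 fast=5: a[fast]=0, fast++
slow=2 fast=6: a[fast]=0, fast++
slow=2 fast=7: a[fast]=0, fast++
slow=2 fast=8: a[fast]=0, fast++
slow=2 fast=9: a[fast]=0, fast++

[6, 7, 0, 0, 0, 0, 0, 0, 0, 0]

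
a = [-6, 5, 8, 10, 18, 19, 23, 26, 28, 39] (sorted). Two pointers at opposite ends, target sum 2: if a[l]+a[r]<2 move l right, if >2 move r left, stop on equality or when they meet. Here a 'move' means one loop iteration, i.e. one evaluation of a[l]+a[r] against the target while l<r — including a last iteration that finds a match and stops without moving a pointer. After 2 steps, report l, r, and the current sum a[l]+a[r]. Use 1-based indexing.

l=1 r=10: -6+39=33 >2, r--
l=1 r=9: -6+28=22 >2, r--

l=1, r=8, sum=20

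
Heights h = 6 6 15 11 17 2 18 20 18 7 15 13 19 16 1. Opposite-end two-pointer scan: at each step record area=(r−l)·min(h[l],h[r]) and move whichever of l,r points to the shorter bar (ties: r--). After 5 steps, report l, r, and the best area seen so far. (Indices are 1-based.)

l=1 r=15: min(6,1)*14=14 best=14 *, r--
l=1 r=14: min(6,16)*13=78 best=78 *, l++
l=2 r=14: min(6,16)*12=72 best=78, l++
l=3 r=14: min(15,16)*11=165 best=165 *, l++
l=4 r=14: min(11,16)*10=110 best=165, l++

l=5, r=14, best area=165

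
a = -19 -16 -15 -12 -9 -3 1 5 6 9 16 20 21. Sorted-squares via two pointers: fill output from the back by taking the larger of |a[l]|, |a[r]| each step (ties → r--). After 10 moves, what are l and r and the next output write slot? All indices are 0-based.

l=5, r=7, next write slot=2

[0,12] |-19|<=|21| out[12]=441 → r--
[0,11] |-19|<=|20| out[11]=400 → r--
[0,10] |-19|>|16| out[10]=361 → l++
[1,10] |-16|<=|16| out[9]=256 → r--
[1,9] |-16|>|9| out[8]=256 → l++
[2,9] |-15|>|9| out[7]=225 → l++
[3,9] |-12|>|9| out[6]=144 → l++
[4,9] |-9|<=|9| out[5]=81 → r--
[4,8] |-9|>|6| out[4]=81 → l++
[5,8] |-3|<=|6| out[3]=36 → r--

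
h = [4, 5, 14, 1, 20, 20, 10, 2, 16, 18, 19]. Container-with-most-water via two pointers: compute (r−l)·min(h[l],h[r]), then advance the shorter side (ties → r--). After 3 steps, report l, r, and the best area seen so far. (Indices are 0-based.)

l=3, r=10, best area=112

[0,10] min(4,19)*10=40 best=40 * → l++
[1,10] min(5,19)*9=45 best=45 * → l++
[2,10] min(14,19)*8=112 best=112 * → l++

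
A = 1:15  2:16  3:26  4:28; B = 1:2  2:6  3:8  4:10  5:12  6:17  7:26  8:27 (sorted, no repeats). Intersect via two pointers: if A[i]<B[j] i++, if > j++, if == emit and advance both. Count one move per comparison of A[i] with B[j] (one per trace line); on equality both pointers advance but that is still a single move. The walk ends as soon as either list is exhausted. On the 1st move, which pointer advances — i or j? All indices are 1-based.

i=1 j=1: 15>2, j++

j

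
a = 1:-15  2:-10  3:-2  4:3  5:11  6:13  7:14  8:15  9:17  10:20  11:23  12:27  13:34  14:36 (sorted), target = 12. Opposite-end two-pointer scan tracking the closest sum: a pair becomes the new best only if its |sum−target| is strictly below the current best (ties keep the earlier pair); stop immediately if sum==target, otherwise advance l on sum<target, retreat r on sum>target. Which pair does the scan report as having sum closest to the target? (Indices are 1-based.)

l=1 r=14: -15+36=21 d=9 *, r--
l=1 r=13: -15+34=19 d=7 *, r--
l=1 r=12: -15+27=12 d=0 *, stop

pair (-15, 27) with sum 12 (|Δ|=0)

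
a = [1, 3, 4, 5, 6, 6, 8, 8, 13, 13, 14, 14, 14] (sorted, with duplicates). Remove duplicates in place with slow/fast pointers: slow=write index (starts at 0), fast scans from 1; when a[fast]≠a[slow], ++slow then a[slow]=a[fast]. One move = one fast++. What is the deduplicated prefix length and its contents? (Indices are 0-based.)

slow=0 fast=1: a[fast]=3≠a[slow]=1 write a[1]=3, slow++,fast++
slow=1 fast=2: a[fast]=4≠a[slow]=3 write a[2]=4, slow++,fast++
slow=2 fast=3: a[fast]=5≠a[slow]=4 write a[3]=5, slow++,fast++
slow=3 fast=4: a[fast]=6≠a[slow]=5 write a[4]=6, slow++,fast++
slow=4 fast=5: a[fast]=6=a[slow] dup, fast++
slow=4 fast=6: a[fast]=8≠a[slow]=6 write a[5]=8, slow++,fast++
slow=5 fast=7: a[fast]=8=a[slow] dup, fast++
slow=5 fast=8: a[fast]=13≠a[slow]=8 write a[6]=13, slow++,fast++
slow=6 fast=9: a[fast]=13=a[slow] dup, fast++
slow=6 fast=10: a[fast]=14≠a[slow]=13 write a[7]=14, slow++,fast++
slow=7 fast=11: a[fast]=14=a[slow] dup, fast++
slow=7 fast=12: a[fast]=14=a[slow] dup, fast++

length 8; prefix = [1, 3, 4, 5, 6, 8, 13, 14]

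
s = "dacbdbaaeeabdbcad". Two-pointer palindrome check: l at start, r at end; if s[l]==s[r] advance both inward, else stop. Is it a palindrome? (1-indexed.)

[1,17] 'd'=='d' → l++,r--
[2,16] 'a'=='a' → l++,r--
[3,15] 'c'=='c' → l++,r--
[4,14] 'b'=='b' → l++,r--
[5,13] 'd'=='d' → l++,r--
[6,12] 'b'=='b' → l++,r--
[7,11] 'a'=='a' → l++,r--
[8,10] 'a'!='e' → stop

not a palindrome (mismatch at 8,10)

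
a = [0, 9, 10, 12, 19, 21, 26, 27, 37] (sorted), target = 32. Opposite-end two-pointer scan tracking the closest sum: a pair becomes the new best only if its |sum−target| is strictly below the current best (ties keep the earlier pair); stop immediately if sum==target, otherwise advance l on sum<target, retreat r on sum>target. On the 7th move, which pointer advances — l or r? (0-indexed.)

[0,8] 0+37=37 d=5 * → r--
[0,7] 0+27=27 d=5 → l++
[1,7] 9+27=36 d=4 * → r--
[1,6] 9+26=35 d=3 * → r--
[1,5] 9+21=30 d=2 * → l++
[2,5] 10+21=31 d=1 * → l++
[3,5] 12+21=33 d=1 → r--

r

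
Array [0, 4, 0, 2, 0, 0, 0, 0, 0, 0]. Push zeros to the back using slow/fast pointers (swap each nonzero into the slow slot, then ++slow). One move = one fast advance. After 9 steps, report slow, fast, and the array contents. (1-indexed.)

(s=1,f=1) a[fast]=0 → fast++
(s=1,f=2) a[fast]=4≠0 swap→a[1]=4 → slow++,fast++
(s=2,f=3) a[fast]=0 → fast++
(s=2,f=4) a[fast]=2≠0 swap→a[2]=2 → slow++,fast++
(s=3,f=5) a[fast]=0 → fast++
(s=3,f=6) a[fast]=0 → fast++
(s=3,f=7) a[fast]=0 → fast++
(s=3,f=8) a[fast]=0 → fast++
(s=3,f=9) a[fast]=0 → fast++

slow=3, fast=10, a=[4, 2, 0, 0, 0, 0, 0, 0, 0, 0]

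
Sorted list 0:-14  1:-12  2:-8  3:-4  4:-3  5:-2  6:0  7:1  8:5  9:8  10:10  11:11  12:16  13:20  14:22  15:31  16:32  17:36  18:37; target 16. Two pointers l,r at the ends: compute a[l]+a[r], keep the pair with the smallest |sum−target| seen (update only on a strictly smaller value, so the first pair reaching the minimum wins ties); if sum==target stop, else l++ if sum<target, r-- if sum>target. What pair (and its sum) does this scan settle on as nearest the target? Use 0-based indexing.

[0,18] -14+37=23 d=7 * → r--
[0,17] -14+36=22 d=6 * → r--
[0,16] -14+32=18 d=2 * → r--
[0,15] -14+31=17 d=1 * → r--
[0,14] -14+22=8 d=8 → l++
[1,14] -12+22=10 d=6 → l++
[2,14] -8+22=14 d=2 → l++
[3,14] -4+22=18 d=2 → r--
[3,13] -4+20=16 d=0 * → stop

pair (-4, 20) with sum 16 (|Δ|=0)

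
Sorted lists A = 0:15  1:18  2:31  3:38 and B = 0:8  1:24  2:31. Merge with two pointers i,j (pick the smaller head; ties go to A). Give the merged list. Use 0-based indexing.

[8, 15, 18, 24, 31, 31, 38]

i=0 j=0: A[i]=15>B[j]=8 take 8, j++
i=0 j=1: A[i]=15<=B[j]=24 take 15, i++
i=1 j=1: A[i]=18<=B[j]=24 take 18, i++
i=2 j=1: A[i]=31>B[j]=24 take 24, j++
i=2 j=2: A[i]=31<=B[j]=31 take 31, i++
i=3 j=2: A[i]=38>B[j]=31 take 31, j++
i=3 j=3: B done, take A[i]=38, i++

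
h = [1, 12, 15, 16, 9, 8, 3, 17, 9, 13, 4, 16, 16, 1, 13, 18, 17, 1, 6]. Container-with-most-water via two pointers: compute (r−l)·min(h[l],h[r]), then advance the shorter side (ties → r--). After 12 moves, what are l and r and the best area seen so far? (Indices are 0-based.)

l=0 r=18: min(1,6)*18=18 best=18 *, l++
l=1 r=18: min(12,6)*17=102 best=102 *, r--
l=1 r=17: min(12,1)*16=16 best=102, r--
l=1 r=16: min(12,17)*15=180 best=180 *, l++
l=2 r=16: min(15,17)*14=210 best=210 *, l++
l=3 r=16: min(16,17)*13=208 best=210, l++
l=4 r=16: min(9,17)*12=108 best=210, l++
l=5 r=16: min(8,17)*11=88 best=210, l++
l=6 r=16: min(3,17)*10=30 best=210, l++
l=7 r=16: min(17,17)*9=153 best=210, r--
l=7 r=15: min(17,18)*8=136 best=210, l++
l=8 r=15: min(9,18)*7=63 best=210, l++

l=9, r=15, best area=210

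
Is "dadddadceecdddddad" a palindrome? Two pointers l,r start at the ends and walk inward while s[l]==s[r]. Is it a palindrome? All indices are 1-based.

l=1 r=18: 'd'=='d', l++,r--
l=2 r=17: 'a'=='a', l++,r--
l=3 r=16: 'd'=='d', l++,r--
l=4 r=15: 'd'=='d', l++,r--
l=5 r=14: 'd'=='d', l++,r--
l=6 r=13: 'a'!='d', stop

not a palindrome (mismatch at 6,13)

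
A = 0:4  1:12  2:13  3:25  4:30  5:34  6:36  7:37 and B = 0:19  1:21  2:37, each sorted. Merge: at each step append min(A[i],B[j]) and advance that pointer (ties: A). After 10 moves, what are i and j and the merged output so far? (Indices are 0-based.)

i=8, j=2, merged so far=[4, 12, 13, 19, 21, 25, 30, 34, 36, 37]

i=0 j=0: A[i]=4<=B[j]=19 take 4, i++
i=1 j=0: A[i]=12<=B[j]=19 take 12, i++
i=2 j=0: A[i]=13<=B[j]=19 take 13, i++
i=3 j=0: A[i]=25>B[j]=19 take 19, j++
i=3 j=1: A[i]=25>B[j]=21 take 21, j++
i=3 j=2: A[i]=25<=B[j]=37 take 25, i++
i=4 j=2: A[i]=30<=B[j]=37 take 30, i++
i=5 j=2: A[i]=34<=B[j]=37 take 34, i++
i=6 j=2: A[i]=36<=B[j]=37 take 36, i++
i=7 j=2: A[i]=37<=B[j]=37 take 37, i++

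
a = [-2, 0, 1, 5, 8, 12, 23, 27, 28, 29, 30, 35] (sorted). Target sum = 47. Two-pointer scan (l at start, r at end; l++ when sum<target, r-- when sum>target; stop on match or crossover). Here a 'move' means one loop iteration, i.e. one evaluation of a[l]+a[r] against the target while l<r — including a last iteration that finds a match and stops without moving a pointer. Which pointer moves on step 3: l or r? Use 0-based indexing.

[0,11] -2+35=33 <47 → l++
[1,11] 0+35=35 <47 → l++
[2,11] 1+35=36 <47 → l++

l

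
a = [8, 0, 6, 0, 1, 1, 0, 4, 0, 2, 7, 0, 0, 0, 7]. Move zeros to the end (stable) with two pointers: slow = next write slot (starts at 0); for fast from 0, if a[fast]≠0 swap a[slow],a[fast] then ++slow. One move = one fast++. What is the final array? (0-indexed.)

[8, 6, 1, 1, 4, 2, 7, 7, 0, 0, 0, 0, 0, 0, 0]

slow=0 fast=0: a[fast]=8≠0 swap→a[0]=8, slow++,fast++
slow=1 fast=1: a[fast]=0, fast++
slow=1 fast=2: a[fast]=6≠0 swap→a[1]=6, slow++,fast++
slow=2 fast=3: a[fast]=0, fast++
slow=2 fast=4: a[fast]=1≠0 swap→a[2]=1, slow++,fast++
slow=3 fast=5: a[fast]=1≠0 swap→a[3]=1, slow++,fast++
slow=4 fast=6: a[fast]=0, fast++
slow=4 fast=7: a[fast]=4≠0 swap→a[4]=4, slow++,fast++
slow=5 fast=8: a[fast]=0, fast++
slow=5 fast=9: a[fast]=2≠0 swap→a[5]=2, slow++,fast++
slow=6 fast=10: a[fast]=7≠0 swap→a[6]=7, slow++,fast++
slow=7 fast=11: a[fast]=0, fast++
slow=7 fast=12: a[fast]=0, fast++
slow=7 fast=13: a[fast]=0, fast++
slow=7 fast=14: a[fast]=7≠0 swap→a[7]=7, slow++,fast++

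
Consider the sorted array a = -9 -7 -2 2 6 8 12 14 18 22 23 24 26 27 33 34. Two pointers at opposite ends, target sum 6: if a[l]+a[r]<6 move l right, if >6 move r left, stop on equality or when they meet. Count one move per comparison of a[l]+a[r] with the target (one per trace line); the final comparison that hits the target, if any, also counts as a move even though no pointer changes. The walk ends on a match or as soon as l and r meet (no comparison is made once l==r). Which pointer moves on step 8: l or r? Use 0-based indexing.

r

[0,15] -9+34=25 >6 → r--
[0,14] -9+33=24 >6 → r--
[0,13] -9+27=18 >6 → r--
[0,12] -9+26=17 >6 → r--
[0,11] -9+24=15 >6 → r--
[0,10] -9+23=14 >6 → r--
[0,9] -9+22=13 >6 → r--
[0,8] -9+18=9 >6 → r--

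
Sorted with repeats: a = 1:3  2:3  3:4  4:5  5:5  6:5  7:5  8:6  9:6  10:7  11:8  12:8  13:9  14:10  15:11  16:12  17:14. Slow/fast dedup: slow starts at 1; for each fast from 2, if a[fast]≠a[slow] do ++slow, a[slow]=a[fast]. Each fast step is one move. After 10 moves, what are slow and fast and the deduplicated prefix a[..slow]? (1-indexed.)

slow=6, fast=12, prefix=[3, 4, 5, 6, 7, 8]

(s=1,f=2) a[fast]=3=a[slow] dup → fast++
(s=1,f=3) a[fast]=4≠a[slow]=3 write a[2]=4 → slow++,fast++
(s=2,f=4) a[fast]=5≠a[slow]=4 write a[3]=5 → slow++,fast++
(s=3,f=5) a[fast]=5=a[slow] dup → fast++
(s=3,f=6) a[fast]=5=a[slow] dup → fast++
(s=3,f=7) a[fast]=5=a[slow] dup → fast++
(s=3,f=8) a[fast]=6≠a[slow]=5 write a[4]=6 → slow++,fast++
(s=4,f=9) a[fast]=6=a[slow] dup → fast++
(s=4,f=10) a[fast]=7≠a[slow]=6 write a[5]=7 → slow++,fast++
(s=5,f=11) a[fast]=8≠a[slow]=7 write a[6]=8 → slow++,fast++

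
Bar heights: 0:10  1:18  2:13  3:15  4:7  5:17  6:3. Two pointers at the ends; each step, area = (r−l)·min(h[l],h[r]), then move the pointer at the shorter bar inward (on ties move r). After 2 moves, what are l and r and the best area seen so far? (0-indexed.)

l=1, r=5, best area=50

[0,6] min(10,3)*6=18 best=18 * → r--
[0,5] min(10,17)*5=50 best=50 * → l++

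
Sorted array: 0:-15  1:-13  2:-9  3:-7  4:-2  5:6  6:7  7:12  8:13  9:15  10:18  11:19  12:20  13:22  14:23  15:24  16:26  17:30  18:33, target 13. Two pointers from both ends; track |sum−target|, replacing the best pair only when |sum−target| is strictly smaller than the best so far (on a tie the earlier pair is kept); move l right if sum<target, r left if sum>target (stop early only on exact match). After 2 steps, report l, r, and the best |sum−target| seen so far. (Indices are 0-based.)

l=0 r=18: -15+33=18 d=5 *, r--
l=0 r=17: -15+30=15 d=2 *, r--

l=0, r=16, best |Δ|=2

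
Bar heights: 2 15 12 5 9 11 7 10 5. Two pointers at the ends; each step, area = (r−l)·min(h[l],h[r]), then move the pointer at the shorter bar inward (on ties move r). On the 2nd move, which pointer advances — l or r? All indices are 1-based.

[1,9] min(2,5)*8=16 best=16 * → l++
[2,9] min(15,5)*7=35 best=35 * → r--

r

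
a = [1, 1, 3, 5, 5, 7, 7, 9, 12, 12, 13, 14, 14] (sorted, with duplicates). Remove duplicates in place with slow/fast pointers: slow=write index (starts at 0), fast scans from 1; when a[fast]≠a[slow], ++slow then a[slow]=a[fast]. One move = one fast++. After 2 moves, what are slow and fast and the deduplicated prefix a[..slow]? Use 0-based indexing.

(s=0,f=1) a[fast]=1=a[slow] dup → fast++
(s=0,f=2) a[fast]=3≠a[slow]=1 write a[1]=3 → slow++,fast++

slow=1, fast=3, prefix=[1, 3]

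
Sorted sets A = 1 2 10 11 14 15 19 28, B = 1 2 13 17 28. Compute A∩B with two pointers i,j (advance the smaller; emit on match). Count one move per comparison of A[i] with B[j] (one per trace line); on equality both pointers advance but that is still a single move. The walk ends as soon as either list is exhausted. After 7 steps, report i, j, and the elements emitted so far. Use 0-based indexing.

i=6, j=3, emitted=[1, 2]

i=0 j=0: 1==1 emit, i++,j++
i=1 j=1: 2==2 emit, i++,j++
i=2 j=2: 10<13, i++
i=3 j=2: 11<13, i++
i=4 j=2: 14>13, j++
i=4 j=3: 14<17, i++
i=5 j=3: 15<17, i++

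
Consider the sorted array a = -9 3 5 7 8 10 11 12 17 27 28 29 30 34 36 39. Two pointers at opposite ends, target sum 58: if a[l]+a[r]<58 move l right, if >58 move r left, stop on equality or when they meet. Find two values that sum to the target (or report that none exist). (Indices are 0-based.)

(28, 30)

l=0 r=15: -9+39=30 <58, l++
l=1 r=15: 3+39=42 <58, l++
l=2 r=15: 5+39=44 <58, l++
l=3 r=15: 7+39=46 <58, l++
l=4 r=15: 8+39=47 <58, l++
l=5 r=15: 10+39=49 <58, l++
l=6 r=15: 11+39=50 <58, l++
l=7 r=15: 12+39=51 <58, l++
l=8 r=15: 17+39=56 <58, l++
l=9 r=15: 27+39=66 >58, r--
l=9 r=14: 27+36=63 >58, r--
l=9 r=13: 27+34=61 >58, r--
l=9 r=12: 27+30=57 <58, l++
l=10 r=12: 28+30=58, found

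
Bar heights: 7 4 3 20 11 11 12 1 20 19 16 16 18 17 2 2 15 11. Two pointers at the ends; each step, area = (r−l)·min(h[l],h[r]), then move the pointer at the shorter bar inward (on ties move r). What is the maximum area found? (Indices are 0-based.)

[0,17] min(7,11)*17=119 best=119 * → l++
[1,17] min(4,11)*16=64 best=119 → l++
[2,17] min(3,11)*15=45 best=119 → l++
[3,17] min(20,11)*14=154 best=154 * → r--
[3,16] min(20,15)*13=195 best=195 * → r--
[3,15] min(20,2)*12=24 best=195 → r--
[3,14] min(20,2)*11=22 best=195 → r--
[3,13] min(20,17)*10=170 best=195 → r--
[3,12] min(20,18)*9=162 best=195 → r--
[3,11] min(20,16)*8=128 best=195 → r--
[3,10] min(20,16)*7=112 best=195 → r--
[3,9] min(20,19)*6=114 best=195 → r--
[3,8] min(20,20)*5=100 best=195 → r--
[3,7] min(20,1)*4=4 best=195 → r--
[3,6] min(20,12)*3=36 best=195 → r--
[3,5] min(20,11)*2=22 best=195 → r--
[3,4] min(20,11)*1=11 best=195 → r--

max area = 195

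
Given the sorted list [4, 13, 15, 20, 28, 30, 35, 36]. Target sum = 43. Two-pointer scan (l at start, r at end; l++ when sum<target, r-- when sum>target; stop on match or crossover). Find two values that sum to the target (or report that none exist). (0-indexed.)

(13, 30)

l=0 r=7: 4+36=40 <43, l++
l=1 r=7: 13+36=49 >43, r--
l=1 r=6: 13+35=48 >43, r--
l=1 r=5: 13+30=43, found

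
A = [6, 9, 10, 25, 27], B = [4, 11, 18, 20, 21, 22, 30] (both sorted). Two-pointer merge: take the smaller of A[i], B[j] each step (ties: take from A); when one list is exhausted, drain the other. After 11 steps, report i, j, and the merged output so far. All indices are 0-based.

[i=0,j=0] A[i]=6>B[j]=4 take 4 → j++
[i=0,j=1] A[i]=6<=B[j]=11 take 6 → i++
[i=1,j=1] A[i]=9<=B[j]=11 take 9 → i++
[i=2,j=1] A[i]=10<=B[j]=11 take 10 → i++
[i=3,j=1] A[i]=25>B[j]=11 take 11 → j++
[i=3,j=2] A[i]=25>B[j]=18 take 18 → j++
[i=3,j=3] A[i]=25>B[j]=20 take 20 → j++
[i=3,j=4] A[i]=25>B[j]=21 take 21 → j++
[i=3,j=5] A[i]=25>B[j]=22 take 22 → j++
[i=3,j=6] A[i]=25<=B[j]=30 take 25 → i++
[i=4,j=6] A[i]=27<=B[j]=30 take 27 → i++

i=5, j=6, merged so far=[4, 6, 9, 10, 11, 18, 20, 21, 22, 25, 27]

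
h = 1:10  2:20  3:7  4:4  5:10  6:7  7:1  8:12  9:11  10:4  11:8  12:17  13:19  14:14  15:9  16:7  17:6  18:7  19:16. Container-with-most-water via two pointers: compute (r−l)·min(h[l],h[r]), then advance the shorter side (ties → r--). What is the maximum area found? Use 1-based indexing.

l=1 r=19: min(10,16)*18=180 best=180 *, l++
l=2 r=19: min(20,16)*17=272 best=272 *, r--
l=2 r=18: min(20,7)*16=112 best=272, r--
l=2 r=17: min(20,6)*15=90 best=272, r--
l=2 r=16: min(20,7)*14=98 best=272, r--
l=2 r=15: min(20,9)*13=117 best=272, r--
l=2 r=14: min(20,14)*12=168 best=272, r--
l=2 r=13: min(20,19)*11=209 best=272, r--
l=2 r=12: min(20,17)*10=170 best=272, r--
l=2 r=11: min(20,8)*9=72 best=272, r--
l=2 r=10: min(20,4)*8=32 best=272, r--
l=2 r=9: min(20,11)*7=77 best=272, r--
l=2 r=8: min(20,12)*6=72 best=272, r--
l=2 r=7: min(20,1)*5=5 best=272, r--
l=2 r=6: min(20,7)*4=28 best=272, r--
l=2 r=5: min(20,10)*3=30 best=272, r--
l=2 r=4: min(20,4)*2=8 best=272, r--
l=2 r=3: min(20,7)*1=7 best=272, r--

max area = 272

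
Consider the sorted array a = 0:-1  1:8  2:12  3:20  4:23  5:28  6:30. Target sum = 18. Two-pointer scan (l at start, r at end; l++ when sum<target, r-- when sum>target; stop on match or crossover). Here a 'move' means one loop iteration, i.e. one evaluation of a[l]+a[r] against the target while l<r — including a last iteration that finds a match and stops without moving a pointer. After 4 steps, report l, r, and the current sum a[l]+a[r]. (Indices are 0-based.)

l=0, r=2, sum=11

[0,6] -1+30=29 >18 → r--
[0,5] -1+28=27 >18 → r--
[0,4] -1+23=22 >18 → r--
[0,3] -1+20=19 >18 → r--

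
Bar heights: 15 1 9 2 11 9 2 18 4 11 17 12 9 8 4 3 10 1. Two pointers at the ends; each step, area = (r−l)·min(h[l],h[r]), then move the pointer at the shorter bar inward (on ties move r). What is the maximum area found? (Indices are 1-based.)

max area = 160

[1,18] min(15,1)*17=17 best=17 * → r--
[1,17] min(15,10)*16=160 best=160 * → r--
[1,16] min(15,3)*15=45 best=160 → r--
[1,15] min(15,4)*14=56 best=160 → r--
[1,14] min(15,8)*13=104 best=160 → r--
[1,13] min(15,9)*12=108 best=160 → r--
[1,12] min(15,12)*11=132 best=160 → r--
[1,11] min(15,17)*10=150 best=160 → l++
[2,11] min(1,17)*9=9 best=160 → l++
[3,11] min(9,17)*8=72 best=160 → l++
[4,11] min(2,17)*7=14 best=160 → l++
[5,11] min(11,17)*6=66 best=160 → l++
[6,11] min(9,17)*5=45 best=160 → l++
[7,11] min(2,17)*4=8 best=160 → l++
[8,11] min(18,17)*3=51 best=160 → r--
[8,10] min(18,11)*2=22 best=160 → r--
[8,9] min(18,4)*1=4 best=160 → r--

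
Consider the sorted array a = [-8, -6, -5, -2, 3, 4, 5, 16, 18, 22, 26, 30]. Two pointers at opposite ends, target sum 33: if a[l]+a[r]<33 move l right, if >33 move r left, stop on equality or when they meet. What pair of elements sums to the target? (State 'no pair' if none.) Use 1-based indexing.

(3, 30)

[1,12] -8+30=22 <33 → l++
[2,12] -6+30=24 <33 → l++
[3,12] -5+30=25 <33 → l++
[4,12] -2+30=28 <33 → l++
[5,12] 3+30=33 → found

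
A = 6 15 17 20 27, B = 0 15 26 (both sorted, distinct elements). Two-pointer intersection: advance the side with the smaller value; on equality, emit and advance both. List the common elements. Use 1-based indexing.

i=1 j=1: 6>0, j++
i=1 j=2: 6<15, i++
i=2 j=2: 15==15 emit, i++,j++
i=3 j=3: 17<26, i++
i=4 j=3: 20<26, i++
i=5 j=3: 27>26, j++

intersection = [15]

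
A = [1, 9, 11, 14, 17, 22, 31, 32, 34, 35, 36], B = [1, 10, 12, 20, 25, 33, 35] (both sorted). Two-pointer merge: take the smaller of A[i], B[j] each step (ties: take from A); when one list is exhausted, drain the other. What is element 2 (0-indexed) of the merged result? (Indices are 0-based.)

merged[2] = 9

i=0 j=0: A[i]=1<=B[j]=1 take 1, i++
i=1 j=0: A[i]=9>B[j]=1 take 1, j++
i=1 j=1: A[i]=9<=B[j]=10 take 9, i++
i=2 j=1: A[i]=11>B[j]=10 take 10, j++
i=2 j=2: A[i]=11<=B[j]=12 take 11, i++
i=3 j=2: A[i]=14>B[j]=12 take 12, j++
i=3 j=3: A[i]=14<=B[j]=20 take 14, i++
i=4 j=3: A[i]=17<=B[j]=20 take 17, i++
i=5 j=3: A[i]=22>B[j]=20 take 20, j++
i=5 j=4: A[i]=22<=B[j]=25 take 22, i++
i=6 j=4: A[i]=31>B[j]=25 take 25, j++
i=6 j=5: A[i]=31<=B[j]=33 take 31, i++
i=7 j=5: A[i]=32<=B[j]=33 take 32, i++
i=8 j=5: A[i]=34>B[j]=33 take 33, j++
i=8 j=6: A[i]=34<=B[j]=35 take 34, i++
i=9 j=6: A[i]=35<=B[j]=35 take 35, i++
i=10 j=6: A[i]=36>B[j]=35 take 35, j++
i=10 j=7: B done, take A[i]=36, i++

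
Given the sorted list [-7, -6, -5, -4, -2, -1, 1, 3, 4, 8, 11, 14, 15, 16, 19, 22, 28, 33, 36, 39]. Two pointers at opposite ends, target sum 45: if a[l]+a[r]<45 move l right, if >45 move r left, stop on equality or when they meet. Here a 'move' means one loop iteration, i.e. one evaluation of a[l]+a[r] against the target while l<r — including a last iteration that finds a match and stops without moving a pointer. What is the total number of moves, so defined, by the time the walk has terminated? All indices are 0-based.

19 moves

[0,19] -7+39=32 <45 → l++
[1,19] -6+39=33 <45 → l++
[2,19] -5+39=34 <45 → l++
[3,19] -4+39=35 <45 → l++
[4,19] -2+39=37 <45 → l++
[5,19] -1+39=38 <45 → l++
[6,19] 1+39=40 <45 → l++
[7,19] 3+39=42 <45 → l++
[8,19] 4+39=43 <45 → l++
[9,19] 8+39=47 >45 → r--
[9,18] 8+36=44 <45 → l++
[10,18] 11+36=47 >45 → r--
[10,17] 11+33=44 <45 → l++
[11,17] 14+33=47 >45 → r--
[11,16] 14+28=42 <45 → l++
[12,16] 15+28=43 <45 → l++
[13,16] 16+28=44 <45 → l++
[14,16] 19+28=47 >45 → r--
[14,15] 19+22=41 <45 → l++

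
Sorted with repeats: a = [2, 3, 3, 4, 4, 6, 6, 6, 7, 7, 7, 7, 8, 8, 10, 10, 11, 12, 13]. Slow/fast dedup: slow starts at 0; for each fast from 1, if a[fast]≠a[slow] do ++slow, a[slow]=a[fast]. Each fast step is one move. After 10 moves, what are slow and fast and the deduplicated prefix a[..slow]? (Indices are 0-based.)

slow=0 fast=1: a[fast]=3≠a[slow]=2 write a[1]=3, slow++,fast++
slow=1 fast=2: a[fast]=3=a[slow] dup, fast++
slow=1 fast=3: a[fast]=4≠a[slow]=3 write a[2]=4, slow++,fast++
slow=2 fast=4: a[fast]=4=a[slow] dup, fast++
slow=2 fast=5: a[fast]=6≠a[slow]=4 write a[3]=6, slow++,fast++
slow=3 fast=6: a[fast]=6=a[slow] dup, fast++
slow=3 fast=7: a[fast]=6=a[slow] dup, fast++
slow=3 fast=8: a[fast]=7≠a[slow]=6 write a[4]=7, slow++,fast++
slow=4 fast=9: a[fast]=7=a[slow] dup, fast++
slow=4 fast=10: a[fast]=7=a[slow] dup, fast++

slow=4, fast=11, prefix=[2, 3, 4, 6, 7]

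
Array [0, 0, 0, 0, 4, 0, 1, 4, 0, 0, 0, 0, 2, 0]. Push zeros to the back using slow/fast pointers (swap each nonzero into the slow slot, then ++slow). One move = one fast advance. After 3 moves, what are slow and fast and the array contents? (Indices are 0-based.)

slow=0 fast=0: a[fast]=0, fast++
slow=0 fast=1: a[fast]=0, fast++
slow=0 fast=2: a[fast]=0, fast++

slow=0, fast=3, a=[0, 0, 0, 0, 4, 0, 1, 4, 0, 0, 0, 0, 2, 0]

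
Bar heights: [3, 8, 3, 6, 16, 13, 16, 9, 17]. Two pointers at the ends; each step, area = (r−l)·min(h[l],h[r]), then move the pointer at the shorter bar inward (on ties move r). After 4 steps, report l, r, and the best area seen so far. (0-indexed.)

l=4, r=8, best area=56

[0,8] min(3,17)*8=24 best=24 * → l++
[1,8] min(8,17)*7=56 best=56 * → l++
[2,8] min(3,17)*6=18 best=56 → l++
[3,8] min(6,17)*5=30 best=56 → l++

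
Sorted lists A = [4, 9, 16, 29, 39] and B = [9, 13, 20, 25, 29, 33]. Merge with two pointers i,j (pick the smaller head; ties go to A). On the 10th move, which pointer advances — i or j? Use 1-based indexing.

j

[i=1,j=1] A[i]=4<=B[j]=9 take 4 → i++
[i=2,j=1] A[i]=9<=B[j]=9 take 9 → i++
[i=3,j=1] A[i]=16>B[j]=9 take 9 → j++
[i=3,j=2] A[i]=16>B[j]=13 take 13 → j++
[i=3,j=3] A[i]=16<=B[j]=20 take 16 → i++
[i=4,j=3] A[i]=29>B[j]=20 take 20 → j++
[i=4,j=4] A[i]=29>B[j]=25 take 25 → j++
[i=4,j=5] A[i]=29<=B[j]=29 take 29 → i++
[i=5,j=5] A[i]=39>B[j]=29 take 29 → j++
[i=5,j=6] A[i]=39>B[j]=33 take 33 → j++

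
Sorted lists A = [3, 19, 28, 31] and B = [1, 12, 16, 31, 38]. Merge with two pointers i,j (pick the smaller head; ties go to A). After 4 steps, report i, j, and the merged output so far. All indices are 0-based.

i=1, j=3, merged so far=[1, 3, 12, 16]

i=0 j=0: A[i]=3>B[j]=1 take 1, j++
i=0 j=1: A[i]=3<=B[j]=12 take 3, i++
i=1 j=1: A[i]=19>B[j]=12 take 12, j++
i=1 j=2: A[i]=19>B[j]=16 take 16, j++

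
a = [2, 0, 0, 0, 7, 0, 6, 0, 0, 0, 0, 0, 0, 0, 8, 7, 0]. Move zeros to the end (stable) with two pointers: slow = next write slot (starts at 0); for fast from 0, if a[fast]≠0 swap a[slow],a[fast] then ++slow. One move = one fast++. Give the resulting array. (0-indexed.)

[2, 7, 6, 8, 7, 0, 0, 0, 0, 0, 0, 0, 0, 0, 0, 0, 0]

(s=0,f=0) a[fast]=2≠0 swap→a[0]=2 → slow++,fast++
(s=1,f=1) a[fast]=0 → fast++
(s=1,f=2) a[fast]=0 → fast++
(s=1,f=3) a[fast]=0 → fast++
(s=1,f=4) a[fast]=7≠0 swap→a[1]=7 → slow++,fast++
(s=2,f=5) a[fast]=0 → fast++
(s=2,f=6) a[fast]=6≠0 swap→a[2]=6 → slow++,fast++
(s=3,f=7) a[fast]=0 → fast++
(s=3,f=8) a[fast]=0 → fast++
(s=3,f=9) a[fast]=0 → fast++
(s=3,f=10) a[fast]=0 → fast++
(s=3,f=11) a[fast]=0 → fast++
(s=3,f=12) a[fast]=0 → fast++
(s=3,f=13) a[fast]=0 → fast++
(s=3,f=14) a[fast]=8≠0 swap→a[3]=8 → slow++,fast++
(s=4,f=15) a[fast]=7≠0 swap→a[4]=7 → slow++,fast++
(s=5,f=16) a[fast]=0 → fast++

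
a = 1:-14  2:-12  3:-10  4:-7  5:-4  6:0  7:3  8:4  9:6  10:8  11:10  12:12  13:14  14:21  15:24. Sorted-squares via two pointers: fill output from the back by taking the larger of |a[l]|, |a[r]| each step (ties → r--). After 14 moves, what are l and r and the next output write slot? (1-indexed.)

l=6, r=6, next write slot=1

[1,15] |-14|<=|24| out[15]=576 → r--
[1,14] |-14|<=|21| out[14]=441 → r--
[1,13] |-14|<=|14| out[13]=196 → r--
[1,12] |-14|>|12| out[12]=196 → l++
[2,12] |-12|<=|12| out[11]=144 → r--
[2,11] |-12|>|10| out[10]=144 → l++
[3,11] |-10|<=|10| out[9]=100 → r--
[3,10] |-10|>|8| out[8]=100 → l++
[4,10] |-7|<=|8| out[7]=64 → r--
[4,9] |-7|>|6| out[6]=49 → l++
[5,9] |-4|<=|6| out[5]=36 → r--
[5,8] |-4|<=|4| out[4]=16 → r--
[5,7] |-4|>|3| out[3]=16 → l++
[6,7] |0|<=|3| out[2]=9 → r--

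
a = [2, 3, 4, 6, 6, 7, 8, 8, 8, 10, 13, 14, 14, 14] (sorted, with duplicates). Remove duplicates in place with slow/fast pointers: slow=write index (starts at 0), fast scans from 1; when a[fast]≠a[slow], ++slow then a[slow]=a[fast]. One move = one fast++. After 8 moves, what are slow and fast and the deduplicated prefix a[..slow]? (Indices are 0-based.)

(s=0,f=1) a[fast]=3≠a[slow]=2 write a[1]=3 → slow++,fast++
(s=1,f=2) a[fast]=4≠a[slow]=3 write a[2]=4 → slow++,fast++
(s=2,f=3) a[fast]=6≠a[slow]=4 write a[3]=6 → slow++,fast++
(s=3,f=4) a[fast]=6=a[slow] dup → fast++
(s=3,f=5) a[fast]=7≠a[slow]=6 write a[4]=7 → slow++,fast++
(s=4,f=6) a[fast]=8≠a[slow]=7 write a[5]=8 → slow++,fast++
(s=5,f=7) a[fast]=8=a[slow] dup → fast++
(s=5,f=8) a[fast]=8=a[slow] dup → fast++

slow=5, fast=9, prefix=[2, 3, 4, 6, 7, 8]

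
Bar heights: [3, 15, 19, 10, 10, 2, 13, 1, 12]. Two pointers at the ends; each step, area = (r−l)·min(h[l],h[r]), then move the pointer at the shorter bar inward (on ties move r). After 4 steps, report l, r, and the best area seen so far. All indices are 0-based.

l=1, r=5, best area=84

[0,8] min(3,12)*8=24 best=24 * → l++
[1,8] min(15,12)*7=84 best=84 * → r--
[1,7] min(15,1)*6=6 best=84 → r--
[1,6] min(15,13)*5=65 best=84 → r--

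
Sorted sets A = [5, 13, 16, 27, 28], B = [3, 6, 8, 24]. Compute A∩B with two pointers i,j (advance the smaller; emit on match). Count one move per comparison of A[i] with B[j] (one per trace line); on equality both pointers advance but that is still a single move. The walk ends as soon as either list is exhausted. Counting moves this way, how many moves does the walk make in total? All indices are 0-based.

7 moves

[i=0,j=0] 5>3 → j++
[i=0,j=1] 5<6 → i++
[i=1,j=1] 13>6 → j++
[i=1,j=2] 13>8 → j++
[i=1,j=3] 13<24 → i++
[i=2,j=3] 16<24 → i++
[i=3,j=3] 27>24 → j++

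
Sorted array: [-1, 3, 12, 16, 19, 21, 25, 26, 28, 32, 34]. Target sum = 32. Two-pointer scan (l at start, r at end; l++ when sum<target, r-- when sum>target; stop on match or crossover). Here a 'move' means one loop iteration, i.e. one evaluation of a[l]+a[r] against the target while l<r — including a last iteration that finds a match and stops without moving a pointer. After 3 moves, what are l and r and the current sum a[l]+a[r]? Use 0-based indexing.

[0,10] -1+34=33 >32 → r--
[0,9] -1+32=31 <32 → l++
[1,9] 3+32=35 >32 → r--

l=1, r=8, sum=31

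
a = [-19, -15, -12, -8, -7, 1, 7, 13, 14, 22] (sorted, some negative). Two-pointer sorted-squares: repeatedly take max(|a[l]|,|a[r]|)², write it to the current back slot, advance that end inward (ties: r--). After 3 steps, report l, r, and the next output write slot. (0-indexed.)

[0,9] |-19|<=|22| out[9]=484 → r--
[0,8] |-19|>|14| out[8]=361 → l++
[1,8] |-15|>|14| out[7]=225 → l++

l=2, r=8, next write slot=6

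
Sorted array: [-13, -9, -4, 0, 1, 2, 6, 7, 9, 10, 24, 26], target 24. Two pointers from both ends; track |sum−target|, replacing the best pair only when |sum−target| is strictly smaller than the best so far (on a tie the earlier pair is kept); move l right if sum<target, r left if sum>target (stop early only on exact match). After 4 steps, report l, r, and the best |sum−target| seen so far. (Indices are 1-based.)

l=1 r=12: -13+26=13 d=11 *, l++
l=2 r=12: -9+26=17 d=7 *, l++
l=3 r=12: -4+26=22 d=2 *, l++
l=4 r=12: 0+26=26 d=2, r--

l=4, r=11, best |Δ|=2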